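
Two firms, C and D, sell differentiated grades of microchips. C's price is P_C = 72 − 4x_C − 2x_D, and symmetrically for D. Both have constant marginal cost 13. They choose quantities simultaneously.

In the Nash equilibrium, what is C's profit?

Firm C's profit: π = x_C(72 − 4x_C − 2x_D) − 13x_C.
∂π/∂x_C = 59 − 8x_C − 2x_D = 0 ⇒ x_C = 7.375 − 0.25x_D.
By symmetry x_D = x_C; substituting into the reaction function, 1.25x_C = 7.375 and x_C = 5.9.
P_C = 72 − 4·5.9 − 2·5.9 = 36.6.
Profit = (36.6 − 13)·5.9 = 139.24.

139.24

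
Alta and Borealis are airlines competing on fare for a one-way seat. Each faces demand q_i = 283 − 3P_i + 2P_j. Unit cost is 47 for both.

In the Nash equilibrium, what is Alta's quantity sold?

177

Alta's profit: π = (P_{Alta} − 47)(283 − 3P_{Alta} + 2P_{Borealis}).
∂π/∂P_{Alta} = 424 − 6P_{Alta} + 2P_{Borealis} = 0 ⇒ P_{Alta} = 212/3 + (1/3)P_{Borealis}.
The game is symmetric, so in equilibrium P_{Borealis} = P_{Alta}: the reaction function gives (2/3)P_{Alta} = 212/3, hence P_{Alta} = 106.
q_{Alta} = 283 − 3·106 + 2·106 = 177.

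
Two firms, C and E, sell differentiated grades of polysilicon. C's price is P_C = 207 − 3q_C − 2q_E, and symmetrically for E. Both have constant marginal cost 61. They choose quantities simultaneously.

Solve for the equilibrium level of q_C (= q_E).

Firm C's profit: π = q_C(207 − 3q_C − 2q_E) − 61q_C.
∂π/∂q_C = 146 − 6q_C − 2q_E = 0 ⇒ q_C = 73/3 − (1/3)q_E.
Setting q_C = q_E in the reaction function: q_C = 73/3 − (1/3)q_C, so q_C = (73/3) / (4/3) = 18.25.

18.25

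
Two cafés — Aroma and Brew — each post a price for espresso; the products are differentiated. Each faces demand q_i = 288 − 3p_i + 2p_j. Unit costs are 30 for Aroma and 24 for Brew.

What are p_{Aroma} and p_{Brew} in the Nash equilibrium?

Aroma's profit: π = (p_{Aroma} − 30)(288 − 3p_{Aroma} + 2p_{Brew}).
∂π/∂p_{Aroma} = 378 − 6p_{Aroma} + 2p_{Brew} = 0 ⇒ p_{Aroma} = 63 + (1/3)p_{Brew}.
Similarly p_{Brew} = 60 + (1/3)p_{Aroma}.
Solving the two reaction functions simultaneously: (1 − (1/3)(1/3))p_{Aroma} = 63 + (1/3)·60, so (8/9)p_{Aroma} = 83 and p_{Aroma} = 93.375.
Then p_{Brew} = 60 + (1/3)·93.375 = 91.125.

93.375, 91.125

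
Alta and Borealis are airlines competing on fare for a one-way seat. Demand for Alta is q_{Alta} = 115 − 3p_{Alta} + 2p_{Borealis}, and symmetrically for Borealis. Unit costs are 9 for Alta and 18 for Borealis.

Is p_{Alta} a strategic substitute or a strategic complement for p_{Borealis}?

Alta's profit: π = (p_{Alta} − 9)(115 − 3p_{Alta} + 2p_{Borealis}).
∂π/∂p_{Alta} = 142 − 6p_{Alta} + 2p_{Borealis} = 0 ⇒ p_{Alta} = 71/3 + (1/3)p_{Borealis}.
The best-response slope dp_{Alta}/dp_{Borealis} = 1/3 > 0: the reaction function is upward-sloping, so the choices are strategic complements.

strategic complements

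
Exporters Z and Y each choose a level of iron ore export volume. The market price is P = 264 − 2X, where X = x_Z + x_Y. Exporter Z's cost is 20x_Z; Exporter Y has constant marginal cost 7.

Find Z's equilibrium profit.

2964.5

Exporter Z's profit: π = x_Z(264 − 2(x_Z + x_Y)) − 20x_Z.
∂π/∂x_Z = 244 − 4x_Z − 2x_Y = 0, so x_Z = 61 − 0.5x_Y.
By the same steps for Y: x_Y = 64.25 − 0.5x_Z.
Solving the two reaction functions simultaneously: (1 − (−0.5)(−0.5))x_Z = 61 − 0.5·64.25, so 0.75x_Z = 28.875 and x_Z = 38.5.
Then x_Y = 64.25 − 0.5·38.5 = 45.
Price P = 264 − 2·83.5 = 97.
Z's profit: (97 − 20)·38.5 = 2964.5.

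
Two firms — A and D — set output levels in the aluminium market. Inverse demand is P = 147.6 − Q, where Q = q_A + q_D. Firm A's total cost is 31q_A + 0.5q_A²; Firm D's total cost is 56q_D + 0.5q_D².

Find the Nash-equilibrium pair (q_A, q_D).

32.275, 19.775

Firm A's profit: π = q_A(147.6 − (q_A + q_D)) − 31q_A − 0.5q_A².
∂π/∂q_A = 116.6 − 3q_A − q_D = 0, so q_A = 583/15 − (1/3)q_D.
By the same steps for D: q_D = 458/15 − (1/3)q_A.
Substituting the second reaction function into the first: q_A = 583/15 − (1/3)(458/15 − (1/3)q_A), which gives (8/9)q_A = 1291/45 ⇒ q_A = 32.275.
Then q_D = 458/15 − (1/3)·32.275 = 19.775.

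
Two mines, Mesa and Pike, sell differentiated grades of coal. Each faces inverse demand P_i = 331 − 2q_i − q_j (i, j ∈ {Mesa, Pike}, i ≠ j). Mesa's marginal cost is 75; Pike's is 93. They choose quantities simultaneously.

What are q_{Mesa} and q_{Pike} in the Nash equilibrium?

Mine Mesa's profit: π = q_{Mesa}(331 − 2q_{Mesa} − q_{Pike}) − 75q_{Mesa}.
∂π/∂q_{Mesa} = 256 − 4q_{Mesa} − q_{Pike} = 0 ⇒ q_{Mesa} = 64 − 0.25q_{Pike}.
Similarly q_{Pike} = 59.5 − 0.25q_{Mesa}.
Solving the two reaction functions simultaneously: (1 − (−0.25)(−0.25))q_{Mesa} = 64 − 0.25·59.5, so 0.9375q_{Mesa} = 49.125 and q_{Mesa} = 52.4.
Then q_{Pike} = 59.5 − 0.25·52.4 = 46.4.

52.4, 46.4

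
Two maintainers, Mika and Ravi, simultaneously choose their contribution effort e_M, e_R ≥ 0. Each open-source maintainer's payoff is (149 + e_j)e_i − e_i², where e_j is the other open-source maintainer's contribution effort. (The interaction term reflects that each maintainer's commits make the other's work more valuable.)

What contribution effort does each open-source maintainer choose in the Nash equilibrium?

Mika's payoff is (149 + e_R)e_M − e_M².
∂π/∂e_M = 149 + e_R − 2e_M = 0, so e_M = 74.5 + 0.5e_R.
Setting e_M = e_R in the reaction function: e_M = 74.5 + 0.5e_M, so e_M = 74.5 / 0.5 = 149.

149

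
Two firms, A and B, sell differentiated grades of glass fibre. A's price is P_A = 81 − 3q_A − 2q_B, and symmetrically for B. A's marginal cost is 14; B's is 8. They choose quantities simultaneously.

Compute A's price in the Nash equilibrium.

Firm A's profit: π = q_A(81 − 3q_A − 2q_B) − 14q_A.
∂π/∂q_A = 67 − 6q_A − 2q_B = 0 ⇒ q_A = 67/6 − (1/3)q_B.
Similarly q_B = 73/6 − (1/3)q_A.
Solving the two reaction functions simultaneously: (1 − (−1/3)(−1/3))q_A = 67/6 − (1/3)·(73/6), so (8/9)q_A = 64/9 and q_A = 8.
Then q_B = 73/6 − (1/3)·8 = 9.5.
P_A = 81 − 3·8 − 2·9.5 = 38.

38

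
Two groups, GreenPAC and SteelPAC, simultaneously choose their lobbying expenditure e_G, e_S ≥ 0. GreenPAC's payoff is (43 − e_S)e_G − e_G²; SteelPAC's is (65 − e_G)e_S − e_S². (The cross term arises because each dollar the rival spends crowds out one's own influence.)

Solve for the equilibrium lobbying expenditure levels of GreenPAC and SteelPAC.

Expanding GreenPAC's payoff: 43e_G − e_Se_G − e_G².
∂π/∂e_G = 43 − e_S − 2e_G = 0, so e_G = 21.5 − 0.5e_S.
Likewise for SteelPAC: e_S = 32.5 − 0.5e_G.
Solving the two reaction functions simultaneously: (1 − (−0.5)(−0.5))e_G = 21.5 − 0.5·32.5, so 0.75e_G = 5.25 and e_G = 7.
Then e_S = 32.5 − 0.5·7 = 29.

7, 29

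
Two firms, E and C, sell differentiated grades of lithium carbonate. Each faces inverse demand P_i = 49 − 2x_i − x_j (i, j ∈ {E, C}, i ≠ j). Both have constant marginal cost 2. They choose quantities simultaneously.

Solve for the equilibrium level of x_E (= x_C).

9.4

Firm E's profit: π = x_E(49 − 2x_E − x_C) − 2x_E.
∂π/∂x_E = 47 − 4x_E − x_C = 0 ⇒ x_E = 11.75 − 0.25x_C.
Setting x_E = x_C in the reaction function: x_E = 11.75 − 0.25x_E, so x_E = 11.75 / 1.25 = 9.4.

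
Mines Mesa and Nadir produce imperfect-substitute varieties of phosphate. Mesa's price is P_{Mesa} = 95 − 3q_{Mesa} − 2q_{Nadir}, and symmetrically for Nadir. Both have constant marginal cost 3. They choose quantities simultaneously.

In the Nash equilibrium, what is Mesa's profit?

Mine Mesa's profit: π = q_{Mesa}(95 − 3q_{Mesa} − 2q_{Nadir}) − 3q_{Mesa}.
∂π/∂q_{Mesa} = 92 − 6q_{Mesa} − 2q_{Nadir} = 0 ⇒ q_{Mesa} = 46/3 − (1/3)q_{Nadir}.
Setting q_{Mesa} = q_{Nadir} in the reaction function: q_{Mesa} = 46/3 − (1/3)q_{Mesa}, so q_{Mesa} = (46/3) / (4/3) = 11.5.
P_{Mesa} = 95 − 3·11.5 − 2·11.5 = 37.5.
Profit = (37.5 − 3)·11.5 = 396.75.

396.75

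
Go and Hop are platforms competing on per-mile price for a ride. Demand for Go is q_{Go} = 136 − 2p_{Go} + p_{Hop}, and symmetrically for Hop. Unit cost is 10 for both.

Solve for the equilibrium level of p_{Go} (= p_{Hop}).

52

Go's profit: π = (p_{Go} − 10)(136 − 2p_{Go} + p_{Hop}).
∂π/∂p_{Go} = 156 − 4p_{Go} + p_{Hop} = 0 ⇒ p_{Go} = 39 + 0.25p_{Hop}.
Setting p_{Go} = p_{Hop} in the reaction function: p_{Go} = 39 + 0.25p_{Go}, so p_{Go} = 39 / 0.75 = 52.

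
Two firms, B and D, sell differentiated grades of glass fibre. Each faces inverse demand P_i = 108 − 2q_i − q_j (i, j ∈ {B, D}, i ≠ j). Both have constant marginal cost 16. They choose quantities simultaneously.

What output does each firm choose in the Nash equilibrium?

Firm B's profit: π = q_B(108 − 2q_B − q_D) − 16q_B.
∂π/∂q_B = 92 − 4q_B − q_D = 0 ⇒ q_B = 23 − 0.25q_D.
The game is symmetric, so in equilibrium q_D = q_B: the reaction function gives 1.25q_B = 23, hence q_B = 18.4.

18.4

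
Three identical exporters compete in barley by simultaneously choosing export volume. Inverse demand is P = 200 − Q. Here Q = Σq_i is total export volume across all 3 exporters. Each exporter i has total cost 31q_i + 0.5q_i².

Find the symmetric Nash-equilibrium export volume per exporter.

A representative exporter's profit is π_i = q_i(200 − Q) − 31q_i − 0.5q_i², with Q = q_i + Σ_{j≠i} q_j.
First-order condition: 169 − 3q_i − Σ_{j≠i} q_j = 0.
In a symmetric equilibrium every exporter chooses the same q, so Σ_{j≠i} q_j = 2q. The condition becomes 169 − 5q = 0, giving q = 169/5 = 33.8.

33.8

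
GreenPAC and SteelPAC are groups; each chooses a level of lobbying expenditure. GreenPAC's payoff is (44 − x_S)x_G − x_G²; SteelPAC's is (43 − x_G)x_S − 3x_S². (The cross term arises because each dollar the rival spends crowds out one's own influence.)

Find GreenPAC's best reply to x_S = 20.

Expanding GreenPAC's payoff: 44x_G − x_Sx_G − x_G².
∂π/∂x_G = 44 − x_S − 2x_G = 0, so x_G = 22 − 0.5x_S.
At x_S = 20: x_G = 22 − 0.5·20 = 12.

12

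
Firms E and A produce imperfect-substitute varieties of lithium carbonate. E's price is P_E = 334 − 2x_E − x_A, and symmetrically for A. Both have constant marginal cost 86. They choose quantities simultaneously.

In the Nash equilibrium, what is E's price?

185.2

Firm E's profit: π = x_E(334 − 2x_E − x_A) − 86x_E.
∂π/∂x_E = 248 − 4x_E − x_A = 0 ⇒ x_E = 62 − 0.25x_A.
Setting x_E = x_A in the reaction function: x_E = 62 − 0.25x_E, so x_E = 62 / 1.25 = 49.6.
P_E = 334 − 2·49.6 − 49.6 = 185.2.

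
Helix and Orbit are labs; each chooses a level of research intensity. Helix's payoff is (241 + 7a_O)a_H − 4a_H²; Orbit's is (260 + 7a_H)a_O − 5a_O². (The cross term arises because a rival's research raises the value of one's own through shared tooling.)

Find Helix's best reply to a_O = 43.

67.75

Expanding Helix's payoff: 241a_H + 7a_Oa_H − 4a_H².
∂π/∂a_H = 241 + 7a_O − 8a_H = 0, so a_H = 30.125 + 0.875a_O.
At a_O = 43: a_H = 30.125 + 0.875·43 = 67.75.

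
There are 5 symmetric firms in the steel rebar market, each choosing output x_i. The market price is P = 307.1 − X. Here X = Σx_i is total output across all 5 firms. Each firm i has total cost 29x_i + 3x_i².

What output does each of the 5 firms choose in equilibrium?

23.175

A representative firm's profit is π_i = x_i(307.1 − X) − 29x_i − 3x_i², with X = x_i + Σ_{j≠i} x_j.
First-order condition: 278.1 − 8x_i − Σ_{j≠i} x_j = 0.
In a symmetric equilibrium every firm chooses the same x, so Σ_{j≠i} x_j = 4x. The condition becomes 278.1 − 12x = 0, giving x = 278.1/12 = 23.175.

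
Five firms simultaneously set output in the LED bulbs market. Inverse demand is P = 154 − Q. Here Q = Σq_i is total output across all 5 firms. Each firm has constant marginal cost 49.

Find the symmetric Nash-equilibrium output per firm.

17.5

A representative firm's profit is π_i = q_i(154 − Q) − 49q_i, with Q = q_i + Σ_{j≠i} q_j.
First-order condition: 105 − 2q_i − Σ_{j≠i} q_j = 0.
With identical firms, set every q_j = q: then 105 − 2q − 4q = 0, i.e. q = 105/6 = 17.5.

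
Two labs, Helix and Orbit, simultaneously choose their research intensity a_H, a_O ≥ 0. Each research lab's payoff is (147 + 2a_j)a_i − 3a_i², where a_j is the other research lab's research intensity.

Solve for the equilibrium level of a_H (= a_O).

36.75

Helix's payoff is (147 + 2a_O)a_H − 3a_H².
∂π/∂a_H = 147 + 2a_O − 6a_H = 0, so a_H = 24.5 + (1/3)a_O.
The game is symmetric, so in equilibrium a_O = a_H: the reaction function gives (2/3)a_H = 24.5, hence a_H = 36.75.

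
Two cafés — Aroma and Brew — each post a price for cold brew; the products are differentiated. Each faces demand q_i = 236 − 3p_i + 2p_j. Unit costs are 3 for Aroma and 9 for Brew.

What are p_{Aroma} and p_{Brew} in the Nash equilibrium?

62.375, 64.625

Aroma's profit: π = (p_{Aroma} − 3)(236 − 3p_{Aroma} + 2p_{Brew}).
∂π/∂p_{Aroma} = 245 − 6p_{Aroma} + 2p_{Brew} = 0 ⇒ p_{Aroma} = 245/6 + (1/3)p_{Brew}.
Similarly p_{Brew} = 263/6 + (1/3)p_{Aroma}.
Solving the two reaction functions simultaneously: (1 − (1/3)(1/3))p_{Aroma} = 245/6 + (1/3)·(263/6), so (8/9)p_{Aroma} = 499/9 and p_{Aroma} = 62.375.
Then p_{Brew} = 263/6 + (1/3)·62.375 = 64.625.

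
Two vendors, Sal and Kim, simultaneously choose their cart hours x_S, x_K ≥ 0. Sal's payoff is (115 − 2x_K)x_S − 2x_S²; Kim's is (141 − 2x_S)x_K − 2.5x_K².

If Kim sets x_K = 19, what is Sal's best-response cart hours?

19.25

Expanding Sal's payoff: 115x_S − 2x_Kx_S − 2x_S².
∂π/∂x_S = 115 − 2x_K − 4x_S = 0, so x_S = 28.75 − 0.5x_K.
At x_K = 19: x_S = 28.75 − 0.5·19 = 19.25.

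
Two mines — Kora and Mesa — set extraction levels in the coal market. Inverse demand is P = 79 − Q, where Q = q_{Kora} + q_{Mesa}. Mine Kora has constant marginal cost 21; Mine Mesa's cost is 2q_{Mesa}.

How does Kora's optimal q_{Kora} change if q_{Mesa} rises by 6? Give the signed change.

-3

Mine Kora's profit: π = q_{Kora}(79 − (q_{Kora} + q_{Mesa})) − 21q_{Kora}.
∂π/∂q_{Kora} = 58 − 2q_{Kora} − q_{Mesa} = 0, so q_{Kora} = 29 − 0.5q_{Mesa}.
The reaction-function slope is −0.5, so a 6-unit rise in q_{Mesa} moves q_{Kora} by −0.5 × 6 = −3. Kora's best response falls — the actions are strategic substitutes.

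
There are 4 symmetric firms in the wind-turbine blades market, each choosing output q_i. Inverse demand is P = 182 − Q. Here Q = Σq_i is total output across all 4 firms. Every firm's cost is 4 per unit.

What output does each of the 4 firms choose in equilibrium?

35.6

A representative firm's profit is π_i = q_i(182 − Q) − 4q_i, with Q = q_i + Σ_{j≠i} q_j.
First-order condition: 178 − 2q_i − Σ_{j≠i} q_j = 0.
Imposing symmetry (q_j = q for all j) turns Σ_{j≠i} q_j into 3q, so 178 = 5q and q = 35.6.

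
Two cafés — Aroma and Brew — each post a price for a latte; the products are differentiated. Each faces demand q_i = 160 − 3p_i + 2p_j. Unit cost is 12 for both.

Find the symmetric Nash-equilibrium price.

49

Aroma's profit: π = (p_{Aroma} − 12)(160 − 3p_{Aroma} + 2p_{Brew}).
∂π/∂p_{Aroma} = 196 − 6p_{Aroma} + 2p_{Brew} = 0 ⇒ p_{Aroma} = 98/3 + (1/3)p_{Brew}.
By symmetry p_{Brew} = p_{Aroma}; substituting into the reaction function, (2/3)p_{Aroma} = 98/3 and p_{Aroma} = 49.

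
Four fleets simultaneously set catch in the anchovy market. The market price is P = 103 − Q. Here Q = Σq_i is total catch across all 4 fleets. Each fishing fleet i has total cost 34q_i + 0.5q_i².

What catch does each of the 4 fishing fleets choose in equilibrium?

A representative fishing fleet's profit is π_i = q_i(103 − Q) − 34q_i − 0.5q_i², with Q = q_i + Σ_{j≠i} q_j.
First-order condition: 69 − 3q_i − Σ_{j≠i} q_j = 0.
Imposing symmetry (q_j = q for all j) turns Σ_{j≠i} q_j into 3q, so 69 = 6q and q = 11.5.

11.5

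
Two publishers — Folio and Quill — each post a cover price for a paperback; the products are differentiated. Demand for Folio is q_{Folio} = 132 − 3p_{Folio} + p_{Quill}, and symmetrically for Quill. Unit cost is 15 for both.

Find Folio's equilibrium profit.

Folio's profit: π = (p_{Folio} − 15)(132 − 3p_{Folio} + p_{Quill}).
∂π/∂p_{Folio} = 177 − 6p_{Folio} + p_{Quill} = 0 ⇒ p_{Folio} = 29.5 + (1/6)p_{Quill}.
The game is symmetric, so in equilibrium p_{Quill} = p_{Folio}: the reaction function gives (5/6)p_{Folio} = 29.5, hence p_{Folio} = 35.4.
q_{Folio} = 132 − 3·35.4 + 35.4 = 61.2.
Profit = (35.4 − 15)·61.2 = 1248.48.

1248.48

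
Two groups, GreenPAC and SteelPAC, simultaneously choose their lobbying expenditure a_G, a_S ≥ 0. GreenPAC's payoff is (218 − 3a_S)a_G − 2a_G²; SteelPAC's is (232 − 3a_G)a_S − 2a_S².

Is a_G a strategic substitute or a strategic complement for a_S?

strategic substitutes

Expanding GreenPAC's payoff: 218a_G − 3a_Sa_G − 2a_G².
∂π/∂a_G = 218 − 3a_S − 4a_G = 0, so a_G = 54.5 − 0.75a_S.
The best-response slope da_G/da_S = −0.75 < 0: the reaction function is downward-sloping, so the choices are strategic substitutes.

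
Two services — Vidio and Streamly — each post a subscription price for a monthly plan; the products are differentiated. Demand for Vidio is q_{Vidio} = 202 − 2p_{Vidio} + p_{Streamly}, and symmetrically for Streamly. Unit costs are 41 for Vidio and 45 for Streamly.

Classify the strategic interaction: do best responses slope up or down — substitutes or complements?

Vidio's profit: π = (p_{Vidio} − 41)(202 − 2p_{Vidio} + p_{Streamly}).
∂π/∂p_{Vidio} = 284 − 4p_{Vidio} + p_{Streamly} = 0 ⇒ p_{Vidio} = 71 + 0.25p_{Streamly}.
The best-response slope dp_{Vidio}/dp_{Streamly} = 0.25 > 0: the reaction function is upward-sloping, so the choices are strategic complements.

strategic complements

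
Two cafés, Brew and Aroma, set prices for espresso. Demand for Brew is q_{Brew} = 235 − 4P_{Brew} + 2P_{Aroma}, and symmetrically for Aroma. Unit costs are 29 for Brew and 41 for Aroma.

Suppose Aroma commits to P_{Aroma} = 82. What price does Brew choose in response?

Brew's profit: π = (P_{Brew} − 29)(235 − 4P_{Brew} + 2P_{Aroma}).
∂π/∂P_{Brew} = 351 − 8P_{Brew} + 2P_{Aroma} = 0 ⇒ P_{Brew} = 43.875 + 0.25P_{Aroma}.
At P_{Aroma} = 82: P_{Brew} = 43.875 + 0.25·82 = 64.375.

64.375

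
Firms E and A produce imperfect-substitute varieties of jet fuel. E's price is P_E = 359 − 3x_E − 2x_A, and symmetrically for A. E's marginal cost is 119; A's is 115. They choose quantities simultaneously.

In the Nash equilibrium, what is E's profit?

Firm E's profit: π = x_E(359 − 3x_E − 2x_A) − 119x_E.
∂π/∂x_E = 240 − 6x_E − 2x_A = 0 ⇒ x_E = 40 − (1/3)x_A.
Similarly x_A = 122/3 − (1/3)x_E.
Substituting the second reaction function into the first: x_E = 40 − (1/3)(122/3 − (1/3)x_E), which gives (8/9)x_E = 238/9 ⇒ x_E = 29.75.
Then x_A = 122/3 − (1/3)·29.75 = 30.75.
P_E = 359 − 3·29.75 − 2·30.75 = 208.25.
Profit = (208.25 − 119)·29.75 = 2655.1875.

2655.1875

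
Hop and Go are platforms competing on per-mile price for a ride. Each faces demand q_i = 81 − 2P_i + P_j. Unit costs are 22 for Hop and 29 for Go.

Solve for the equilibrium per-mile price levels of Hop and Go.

42.6, 45.4

Hop's profit: π = (P_{Hop} − 22)(81 − 2P_{Hop} + P_{Go}).
∂π/∂P_{Hop} = 125 − 4P_{Hop} + P_{Go} = 0 ⇒ P_{Hop} = 31.25 + 0.25P_{Go}.
Similarly P_{Go} = 34.75 + 0.25P_{Hop}.
Solving the two reaction functions simultaneously: (1 − (0.25)(0.25))P_{Hop} = 31.25 + 0.25·34.75, so 0.9375P_{Hop} = 39.9375 and P_{Hop} = 42.6.
Then P_{Go} = 34.75 + 0.25·42.6 = 45.4.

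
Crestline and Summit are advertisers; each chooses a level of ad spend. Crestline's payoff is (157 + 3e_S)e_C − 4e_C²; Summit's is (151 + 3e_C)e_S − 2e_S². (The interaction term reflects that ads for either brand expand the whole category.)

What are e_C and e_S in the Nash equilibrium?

47, 73

Expanding Crestline's payoff: 157e_C + 3e_Se_C − 4e_C².
∂π/∂e_C = 157 + 3e_S − 8e_C = 0, so e_C = 19.625 + 0.375e_S.
Likewise for Summit: e_S = 37.75 + 0.75e_C.
Plugging e_S into Crestline's best response: e_C = 19.625 + 0.375(37.75 + 0.75e_C) ⇒ (23/32)e_C = 1081/32, so e_C = 47.
Then e_S = 37.75 + 0.75·47 = 73.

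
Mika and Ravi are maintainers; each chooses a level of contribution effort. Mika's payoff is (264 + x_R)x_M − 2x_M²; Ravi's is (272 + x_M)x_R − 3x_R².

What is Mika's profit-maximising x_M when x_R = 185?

Expanding Mika's payoff: 264x_M + x_Rx_M − 2x_M².
∂π/∂x_M = 264 + x_R − 4x_M = 0, so x_M = 66 + 0.25x_R.
At x_R = 185: x_M = 66 + 0.25·185 = 112.25.

112.25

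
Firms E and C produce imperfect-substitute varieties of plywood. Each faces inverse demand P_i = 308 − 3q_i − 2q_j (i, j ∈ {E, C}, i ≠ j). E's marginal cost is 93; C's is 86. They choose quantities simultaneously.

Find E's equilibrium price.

Firm E's profit: π = q_E(308 − 3q_E − 2q_C) − 93q_E.
∂π/∂q_E = 215 − 6q_E − 2q_C = 0 ⇒ q_E = 215/6 − (1/3)q_C.
Similarly q_C = 37 − (1/3)q_E.
Solving the two reaction functions simultaneously: (1 − (−1/3)(−1/3))q_E = 215/6 − (1/3)·37, so (8/9)q_E = 23.5 and q_E = 26.4375.
Then q_C = 37 − (1/3)·26.4375 = 28.1875.
P_E = 308 − 3·26.4375 − 2·28.1875 = 172.3125.

172.3125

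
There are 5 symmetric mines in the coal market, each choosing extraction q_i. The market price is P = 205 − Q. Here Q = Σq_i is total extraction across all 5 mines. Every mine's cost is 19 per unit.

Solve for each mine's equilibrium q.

A representative mine's profit is π_i = q_i(205 − Q) − 19q_i, with Q = q_i + Σ_{j≠i} q_j.
First-order condition: 186 − 2q_i − Σ_{j≠i} q_j = 0.
With identical mines, set every q_j = q: then 186 − 2q − 4q = 0, i.e. q = 186/6 = 31.

31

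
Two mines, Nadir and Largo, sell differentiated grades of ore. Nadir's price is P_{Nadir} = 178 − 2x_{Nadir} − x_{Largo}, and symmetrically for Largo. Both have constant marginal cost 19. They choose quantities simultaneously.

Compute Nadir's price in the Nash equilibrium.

Mine Nadir's profit: π = x_{Nadir}(178 − 2x_{Nadir} − x_{Largo}) − 19x_{Nadir}.
∂π/∂x_{Nadir} = 159 − 4x_{Nadir} − x_{Largo} = 0 ⇒ x_{Nadir} = 39.75 − 0.25x_{Largo}.
The game is symmetric, so in equilibrium x_{Largo} = x_{Nadir}: the reaction function gives 1.25x_{Nadir} = 39.75, hence x_{Nadir} = 31.8.
P_{Nadir} = 178 − 2·31.8 − 31.8 = 82.6.

82.6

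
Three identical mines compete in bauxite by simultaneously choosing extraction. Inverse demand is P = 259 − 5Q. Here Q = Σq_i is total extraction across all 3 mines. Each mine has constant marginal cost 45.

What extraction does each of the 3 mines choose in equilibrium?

10.7

A representative mine's profit is π_i = q_i(259 − 5Q) − 45q_i, with Q = q_i + Σ_{j≠i} q_j.
First-order condition: 214 − 10q_i − 5Σ_{j≠i} q_j = 0.
Imposing symmetry (q_j = q for all j) turns Σ_{j≠i} q_j into 2q, so 214 = 20q and q = 10.7.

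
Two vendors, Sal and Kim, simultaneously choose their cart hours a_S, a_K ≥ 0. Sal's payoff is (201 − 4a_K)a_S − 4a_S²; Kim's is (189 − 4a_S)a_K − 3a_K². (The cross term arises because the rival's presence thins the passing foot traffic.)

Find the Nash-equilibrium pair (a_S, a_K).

14.0625, 22.125

Expanding Sal's payoff: 201a_S − 4a_Ka_S − 4a_S².
∂π/∂a_S = 201 − 4a_K − 8a_S = 0, so a_S = 25.125 − 0.5a_K.
Likewise for Kim: a_K = 31.5 − (2/3)a_S.
Substituting the second reaction function into the first: a_S = 25.125 − 0.5(31.5 − (2/3)a_S), which gives (2/3)a_S = 9.375 ⇒ a_S = 14.0625.
Then a_K = 31.5 − (2/3)·14.0625 = 22.125.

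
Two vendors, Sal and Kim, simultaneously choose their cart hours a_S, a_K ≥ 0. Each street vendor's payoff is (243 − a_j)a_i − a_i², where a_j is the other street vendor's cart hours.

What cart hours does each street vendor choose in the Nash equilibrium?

81

Sal's payoff is (243 − a_K)a_S − a_S².
∂π/∂a_S = 243 − a_K − 2a_S = 0, so a_S = 121.5 − 0.5a_K.
The game is symmetric, so in equilibrium a_K = a_S: the reaction function gives 1.5a_S = 121.5, hence a_S = 81.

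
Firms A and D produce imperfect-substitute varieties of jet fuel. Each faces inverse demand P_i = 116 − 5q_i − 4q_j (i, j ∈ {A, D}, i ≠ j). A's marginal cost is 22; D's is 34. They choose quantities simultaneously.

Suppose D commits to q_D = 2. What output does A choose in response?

Firm A's profit: π = q_A(116 − 5q_A − 4q_D) − 22q_A.
∂π/∂q_A = 94 − 10q_A − 4q_D = 0 ⇒ q_A = 9.4 − 0.4q_D.
At q_D = 2: q_A = 9.4 − 0.4·2 = 8.6.

8.6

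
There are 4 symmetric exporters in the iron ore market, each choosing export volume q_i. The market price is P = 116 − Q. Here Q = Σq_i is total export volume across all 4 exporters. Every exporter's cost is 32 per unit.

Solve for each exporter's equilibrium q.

A representative exporter's profit is π_i = q_i(116 − Q) − 32q_i, with Q = q_i + Σ_{j≠i} q_j.
First-order condition: 84 − 2q_i − Σ_{j≠i} q_j = 0.
Imposing symmetry (q_j = q for all j) turns Σ_{j≠i} q_j into 3q, so 84 = 5q and q = 16.8.

16.8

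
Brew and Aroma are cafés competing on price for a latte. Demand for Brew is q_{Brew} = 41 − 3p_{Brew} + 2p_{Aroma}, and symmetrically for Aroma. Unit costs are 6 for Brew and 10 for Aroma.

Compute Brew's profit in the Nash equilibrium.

270.75

Brew's profit: π = (p_{Brew} − 6)(41 − 3p_{Brew} + 2p_{Aroma}).
∂π/∂p_{Brew} = 59 − 6p_{Brew} + 2p_{Aroma} = 0 ⇒ p_{Brew} = 59/6 + (1/3)p_{Aroma}.
Similarly p_{Aroma} = 71/6 + (1/3)p_{Brew}.
Substituting the second reaction function into the first: p_{Brew} = 59/6 + (1/3)(71/6 + (1/3)p_{Brew}), which gives (8/9)p_{Brew} = 124/9 ⇒ p_{Brew} = 15.5.
Then p_{Aroma} = 71/6 + (1/3)·15.5 = 17.
q_{Brew} = 41 − 3·15.5 + 2·17 = 28.5.
Profit = (15.5 − 6)·28.5 = 270.75.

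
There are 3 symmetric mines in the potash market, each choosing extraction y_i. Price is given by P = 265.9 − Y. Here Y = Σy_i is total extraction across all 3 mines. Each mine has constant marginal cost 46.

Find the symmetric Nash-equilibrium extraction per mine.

A representative mine's profit is π_i = y_i(265.9 − Y) − 46y_i, with Y = y_i + Σ_{j≠i} y_j.
First-order condition: 219.9 − 2y_i − Σ_{j≠i} y_j = 0.
In a symmetric equilibrium every mine chooses the same y, so Σ_{j≠i} y_j = 2y. The condition becomes 219.9 − 4y = 0, giving y = 219.9/4 = 54.975.

54.975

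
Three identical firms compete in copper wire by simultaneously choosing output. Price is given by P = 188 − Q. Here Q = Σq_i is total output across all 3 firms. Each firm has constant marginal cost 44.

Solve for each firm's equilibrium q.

36

A representative firm's profit is π_i = q_i(188 − Q) − 44q_i, with Q = q_i + Σ_{j≠i} q_j.
First-order condition: 144 − 2q_i − Σ_{j≠i} q_j = 0.
Imposing symmetry (q_j = q for all j) turns Σ_{j≠i} q_j into 2q, so 144 = 4q and q = 36.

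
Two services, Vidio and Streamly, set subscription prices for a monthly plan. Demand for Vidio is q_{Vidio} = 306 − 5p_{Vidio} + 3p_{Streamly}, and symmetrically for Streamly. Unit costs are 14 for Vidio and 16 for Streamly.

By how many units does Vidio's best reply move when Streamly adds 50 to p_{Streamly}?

15

Vidio's profit: π = (p_{Vidio} − 14)(306 − 5p_{Vidio} + 3p_{Streamly}).
∂π/∂p_{Vidio} = 376 − 10p_{Vidio} + 3p_{Streamly} = 0 ⇒ p_{Vidio} = 37.6 + 0.3p_{Streamly}.
The reaction-function slope is 0.3, so a 50-unit rise in p_{Streamly} moves p_{Vidio} by 0.3 × 50 = 15. Vidio's best response rises — the actions are strategic complements.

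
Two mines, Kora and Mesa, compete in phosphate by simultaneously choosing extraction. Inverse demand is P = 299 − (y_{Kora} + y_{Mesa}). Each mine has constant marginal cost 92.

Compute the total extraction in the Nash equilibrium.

138

Mine Kora's profit: π = y_{Kora}(299 − (y_{Kora} + y_{Mesa})) − 92y_{Kora}.
∂π/∂y_{Kora} = 207 − 2y_{Kora} − y_{Mesa} = 0, so y_{Kora} = 103.5 − 0.5y_{Mesa}.
Setting y_{Kora} = y_{Mesa} in the reaction function: y_{Kora} = 103.5 − 0.5y_{Kora}, so y_{Kora} = 103.5 / 1.5 = 69.
Total extraction: 69 + 69 = 138.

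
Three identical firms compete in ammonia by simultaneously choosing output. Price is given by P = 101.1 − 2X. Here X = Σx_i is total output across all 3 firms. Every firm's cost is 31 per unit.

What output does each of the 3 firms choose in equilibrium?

A representative firm's profit is π_i = x_i(101.1 − 2X) − 31x_i, with X = x_i + Σ_{j≠i} x_j.
First-order condition: 70.1 − 4x_i − 2Σ_{j≠i} x_j = 0.
In a symmetric equilibrium every firm chooses the same x, so Σ_{j≠i} x_j = 2x. The condition becomes 70.1 − 8x = 0, giving x = 70.1/8 = 8.7625.

8.7625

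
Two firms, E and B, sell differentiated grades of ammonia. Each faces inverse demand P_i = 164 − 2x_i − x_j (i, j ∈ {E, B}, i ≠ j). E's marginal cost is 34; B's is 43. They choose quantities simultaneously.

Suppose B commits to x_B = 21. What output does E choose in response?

Firm E's profit: π = x_E(164 − 2x_E − x_B) − 34x_E.
∂π/∂x_E = 130 − 4x_E − x_B = 0 ⇒ x_E = 32.5 − 0.25x_B.
At x_B = 21: x_E = 32.5 − 0.25·21 = 27.25.

27.25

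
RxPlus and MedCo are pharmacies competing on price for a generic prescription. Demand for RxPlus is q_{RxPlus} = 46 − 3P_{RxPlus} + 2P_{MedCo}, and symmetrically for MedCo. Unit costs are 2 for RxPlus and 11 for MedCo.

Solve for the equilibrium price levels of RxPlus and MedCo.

RxPlus's profit: π = (P_{RxPlus} − 2)(46 − 3P_{RxPlus} + 2P_{MedCo}).
∂π/∂P_{RxPlus} = 52 − 6P_{RxPlus} + 2P_{MedCo} = 0 ⇒ P_{RxPlus} = 26/3 + (1/3)P_{MedCo}.
Similarly P_{MedCo} = 79/6 + (1/3)P_{RxPlus}.
Plugging P_{MedCo} into RxPlus's best response: P_{RxPlus} = 26/3 + (1/3)(79/6 + (1/3)P_{RxPlus}) ⇒ (8/9)P_{RxPlus} = 235/18, so P_{RxPlus} = 14.6875.
Then P_{MedCo} = 79/6 + (1/3)·14.6875 = 18.0625.

14.6875, 18.0625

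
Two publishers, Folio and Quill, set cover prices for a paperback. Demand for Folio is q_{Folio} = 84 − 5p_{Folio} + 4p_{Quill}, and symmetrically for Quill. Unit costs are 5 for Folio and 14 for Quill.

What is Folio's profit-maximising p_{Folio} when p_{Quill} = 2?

Folio's profit: π = (p_{Folio} − 5)(84 − 5p_{Folio} + 4p_{Quill}).
∂π/∂p_{Folio} = 109 − 10p_{Folio} + 4p_{Quill} = 0 ⇒ p_{Folio} = 10.9 + 0.4p_{Quill}.
At p_{Quill} = 2: p_{Folio} = 10.9 + 0.4·2 = 11.7.

11.7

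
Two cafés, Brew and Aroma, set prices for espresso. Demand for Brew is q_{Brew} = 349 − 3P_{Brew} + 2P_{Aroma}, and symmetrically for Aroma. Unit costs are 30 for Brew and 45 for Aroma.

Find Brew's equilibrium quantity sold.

Brew's profit: π = (P_{Brew} − 30)(349 − 3P_{Brew} + 2P_{Aroma}).
∂π/∂P_{Brew} = 439 − 6P_{Brew} + 2P_{Aroma} = 0 ⇒ P_{Brew} = 439/6 + (1/3)P_{Aroma}.
Similarly P_{Aroma} = 242/3 + (1/3)P_{Brew}.
Plugging P_{Aroma} into Brew's best response: P_{Brew} = 439/6 + (1/3)(242/3 + (1/3)P_{Brew}) ⇒ (8/9)P_{Brew} = 1801/18, so P_{Brew} = 112.5625.
Then P_{Aroma} = 242/3 + (1/3)·112.5625 = 118.1875.
q_{Brew} = 349 − 3·112.5625 + 2·118.1875 = 247.6875.

247.6875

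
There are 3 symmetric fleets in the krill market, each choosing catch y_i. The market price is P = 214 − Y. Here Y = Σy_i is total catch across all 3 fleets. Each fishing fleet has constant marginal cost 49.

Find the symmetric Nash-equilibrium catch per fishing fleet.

A representative fishing fleet's profit is π_i = y_i(214 − Y) − 49y_i, with Y = y_i + Σ_{j≠i} y_j.
First-order condition: 165 − 2y_i − Σ_{j≠i} y_j = 0.
In a symmetric equilibrium every fishing fleet chooses the same y, so Σ_{j≠i} y_j = 2y. The condition becomes 165 − 4y = 0, giving y = 165/4 = 41.25.

41.25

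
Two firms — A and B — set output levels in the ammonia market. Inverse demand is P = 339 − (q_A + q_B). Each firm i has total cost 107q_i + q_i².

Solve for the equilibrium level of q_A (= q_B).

46.4

Firm A's profit: π = q_A(339 − (q_A + q_B)) − 107q_A − q_A².
∂π/∂q_A = 232 − 4q_A − q_B = 0, so q_A = 58 − 0.25q_B.
By symmetry q_B = q_A; substituting into the reaction function, 1.25q_A = 58 and q_A = 46.4.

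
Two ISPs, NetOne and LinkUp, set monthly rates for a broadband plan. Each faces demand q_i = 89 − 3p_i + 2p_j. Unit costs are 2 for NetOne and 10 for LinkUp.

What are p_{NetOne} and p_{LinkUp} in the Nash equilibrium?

25.25, 28.25

NetOne's profit: π = (p_{NetOne} − 2)(89 − 3p_{NetOne} + 2p_{LinkUp}).
∂π/∂p_{NetOne} = 95 − 6p_{NetOne} + 2p_{LinkUp} = 0 ⇒ p_{NetOne} = 95/6 + (1/3)p_{LinkUp}.
Similarly p_{LinkUp} = 119/6 + (1/3)p_{NetOne}.
Plugging p_{LinkUp} into NetOne's best response: p_{NetOne} = 95/6 + (1/3)(119/6 + (1/3)p_{NetOne}) ⇒ (8/9)p_{NetOne} = 202/9, so p_{NetOne} = 25.25.
Then p_{LinkUp} = 119/6 + (1/3)·25.25 = 28.25.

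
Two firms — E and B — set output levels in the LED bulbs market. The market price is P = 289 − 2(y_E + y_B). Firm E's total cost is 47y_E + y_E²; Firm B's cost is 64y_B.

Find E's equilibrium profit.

Firm E's profit: π = y_E(289 − 2(y_E + y_B)) − 47y_E − y_E².
∂π/∂y_E = 242 − 6y_E − 2y_B = 0, so y_E = 121/3 − (1/3)y_B.
For B: ∂π/∂y_B = 225 − 4y_B − 2y_E = 0 ⇒ y_B = 56.25 − 0.5y_E.
Solving the two reaction functions simultaneously: (1 − (−1/3)(−0.5))y_E = 121/3 − (1/3)·56.25, so (5/6)y_E = 259/12 and y_E = 25.9.
Then y_B = 56.25 − 0.5·25.9 = 43.3.
Price P = 289 − 2·69.2 = 150.6.
E's profit: (150.6 − 47)·25.9 − (25.9)² = 2012.43.

2012.43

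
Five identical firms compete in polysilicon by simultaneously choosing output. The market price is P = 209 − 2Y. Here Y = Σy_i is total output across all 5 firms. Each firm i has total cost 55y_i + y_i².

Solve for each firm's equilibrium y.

A representative firm's profit is π_i = y_i(209 − 2Y) − 55y_i − y_i², with Y = y_i + Σ_{j≠i} y_j.
First-order condition: 154 − 6y_i − 2Σ_{j≠i} y_j = 0.
In a symmetric equilibrium every firm chooses the same y, so Σ_{j≠i} y_j = 4y. The condition becomes 154 − 14y = 0, giving y = 154/14 = 11.

11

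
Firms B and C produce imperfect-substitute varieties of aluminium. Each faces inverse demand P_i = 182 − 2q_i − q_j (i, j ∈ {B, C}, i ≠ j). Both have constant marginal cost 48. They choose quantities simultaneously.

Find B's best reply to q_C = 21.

28.25

Firm B's profit: π = q_B(182 − 2q_B − q_C) − 48q_B.
∂π/∂q_B = 134 − 4q_B − q_C = 0 ⇒ q_B = 33.5 − 0.25q_C.
At q_C = 21: q_B = 33.5 − 0.25·21 = 28.25.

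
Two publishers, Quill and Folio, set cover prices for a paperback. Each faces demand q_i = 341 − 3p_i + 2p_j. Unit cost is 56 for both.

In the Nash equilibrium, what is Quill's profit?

Quill's profit: π = (p_{Quill} − 56)(341 − 3p_{Quill} + 2p_{Folio}).
∂π/∂p_{Quill} = 509 − 6p_{Quill} + 2p_{Folio} = 0 ⇒ p_{Quill} = 509/6 + (1/3)p_{Folio}.
The game is symmetric, so in equilibrium p_{Folio} = p_{Quill}: the reaction function gives (2/3)p_{Quill} = 509/6, hence p_{Quill} = 127.25.
q_{Quill} = 341 − 3·127.25 + 2·127.25 = 213.75.
Profit = (127.25 − 56)·213.75 = 15229.6875.

15229.6875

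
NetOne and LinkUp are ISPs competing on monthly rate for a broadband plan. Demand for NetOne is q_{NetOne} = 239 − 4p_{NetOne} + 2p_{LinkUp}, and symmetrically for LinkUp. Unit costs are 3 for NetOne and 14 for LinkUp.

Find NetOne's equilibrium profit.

6496.36

NetOne's profit: π = (p_{NetOne} − 3)(239 − 4p_{NetOne} + 2p_{LinkUp}).
∂π/∂p_{NetOne} = 251 − 8p_{NetOne} + 2p_{LinkUp} = 0 ⇒ p_{NetOne} = 31.375 + 0.25p_{LinkUp}.
Similarly p_{LinkUp} = 36.875 + 0.25p_{NetOne}.
Solving the two reaction functions simultaneously: (1 − (0.25)(0.25))p_{NetOne} = 31.375 + 0.25·36.875, so 0.9375p_{NetOne} = 1299/32 and p_{NetOne} = 43.3.
Then p_{LinkUp} = 36.875 + 0.25·43.3 = 47.7.
q_{NetOne} = 239 − 4·43.3 + 2·47.7 = 161.2.
Profit = (43.3 − 3)·161.2 = 6496.36.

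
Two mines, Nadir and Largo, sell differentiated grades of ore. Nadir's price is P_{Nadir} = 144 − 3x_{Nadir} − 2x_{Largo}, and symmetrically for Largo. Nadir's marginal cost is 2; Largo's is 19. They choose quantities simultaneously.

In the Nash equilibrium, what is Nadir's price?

Mine Nadir's profit: π = x_{Nadir}(144 − 3x_{Nadir} − 2x_{Largo}) − 2x_{Nadir}.
∂π/∂x_{Nadir} = 142 − 6x_{Nadir} − 2x_{Largo} = 0 ⇒ x_{Nadir} = 71/3 − (1/3)x_{Largo}.
Similarly x_{Largo} = 125/6 − (1/3)x_{Nadir}.
Solving the two reaction functions simultaneously: (1 − (−1/3)(−1/3))x_{Nadir} = 71/3 − (1/3)·(125/6), so (8/9)x_{Nadir} = 301/18 and x_{Nadir} = 18.8125.
Then x_{Largo} = 125/6 − (1/3)·18.8125 = 14.5625.
P_{Nadir} = 144 − 3·18.8125 − 2·14.5625 = 58.4375.

58.4375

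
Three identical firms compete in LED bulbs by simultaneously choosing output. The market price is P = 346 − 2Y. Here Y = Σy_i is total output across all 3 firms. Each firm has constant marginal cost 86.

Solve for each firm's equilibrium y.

32.5

A representative firm's profit is π_i = y_i(346 − 2Y) − 86y_i, with Y = y_i + Σ_{j≠i} y_j.
First-order condition: 260 − 4y_i − 2Σ_{j≠i} y_j = 0.
Imposing symmetry (y_j = y for all j) turns Σ_{j≠i} y_j into 2y, so 260 = 8y and y = 32.5.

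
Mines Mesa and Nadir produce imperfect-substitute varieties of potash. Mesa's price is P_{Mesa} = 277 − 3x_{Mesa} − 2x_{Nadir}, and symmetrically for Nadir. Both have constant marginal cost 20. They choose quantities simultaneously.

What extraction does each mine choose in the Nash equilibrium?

Mine Mesa's profit: π = x_{Mesa}(277 − 3x_{Mesa} − 2x_{Nadir}) − 20x_{Mesa}.
∂π/∂x_{Mesa} = 257 − 6x_{Mesa} − 2x_{Nadir} = 0 ⇒ x_{Mesa} = 257/6 − (1/3)x_{Nadir}.
Setting x_{Mesa} = x_{Nadir} in the reaction function: x_{Mesa} = 257/6 − (1/3)x_{Mesa}, so x_{Mesa} = (257/6) / (4/3) = 32.125.

32.125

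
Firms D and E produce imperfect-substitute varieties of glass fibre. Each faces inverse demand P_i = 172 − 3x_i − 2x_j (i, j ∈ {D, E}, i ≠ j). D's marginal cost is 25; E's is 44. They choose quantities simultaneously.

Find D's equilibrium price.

83.6875

Firm D's profit: π = x_D(172 − 3x_D − 2x_E) − 25x_D.
∂π/∂x_D = 147 − 6x_D − 2x_E = 0 ⇒ x_D = 24.5 − (1/3)x_E.
Similarly x_E = 64/3 − (1/3)x_D.
Substituting the second reaction function into the first: x_D = 24.5 − (1/3)(64/3 − (1/3)x_D), which gives (8/9)x_D = 313/18 ⇒ x_D = 19.5625.
Then x_E = 64/3 − (1/3)·19.5625 = 14.8125.
P_D = 172 − 3·19.5625 − 2·14.8125 = 83.6875.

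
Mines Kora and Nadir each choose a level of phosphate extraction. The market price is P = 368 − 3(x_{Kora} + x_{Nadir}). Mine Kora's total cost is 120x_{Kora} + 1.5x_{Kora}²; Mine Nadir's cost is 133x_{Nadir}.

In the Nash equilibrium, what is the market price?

224.4

Mine Kora's profit: π = x_{Kora}(368 − 3(x_{Kora} + x_{Nadir})) − 120x_{Kora} − 1.5x_{Kora}².
∂π/∂x_{Kora} = 248 − 9x_{Kora} − 3x_{Nadir} = 0, so x_{Kora} = 248/9 − (1/3)x_{Nadir}.
For Nadir: ∂π/∂x_{Nadir} = 235 − 6x_{Nadir} − 3x_{Kora} = 0 ⇒ x_{Nadir} = 235/6 − 0.5x_{Kora}.
Solving the two reaction functions simultaneously: (1 − (−1/3)(−0.5))x_{Kora} = 248/9 − (1/3)·(235/6), so (5/6)x_{Kora} = 14.5 and x_{Kora} = 17.4.
Then x_{Nadir} = 235/6 − 0.5·17.4 = 457/15.
Equilibrium price: P = 368 − 3·(718/15) = 224.4.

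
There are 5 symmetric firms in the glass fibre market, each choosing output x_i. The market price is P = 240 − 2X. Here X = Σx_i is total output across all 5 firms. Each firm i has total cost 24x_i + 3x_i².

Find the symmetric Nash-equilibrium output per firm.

12

A representative firm's profit is π_i = x_i(240 − 2X) − 24x_i − 3x_i², with X = x_i + Σ_{j≠i} x_j.
First-order condition: 216 − 10x_i − 2Σ_{j≠i} x_j = 0.
Imposing symmetry (x_j = x for all j) turns Σ_{j≠i} x_j into 4x, so 216 = 18x and x = 12.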